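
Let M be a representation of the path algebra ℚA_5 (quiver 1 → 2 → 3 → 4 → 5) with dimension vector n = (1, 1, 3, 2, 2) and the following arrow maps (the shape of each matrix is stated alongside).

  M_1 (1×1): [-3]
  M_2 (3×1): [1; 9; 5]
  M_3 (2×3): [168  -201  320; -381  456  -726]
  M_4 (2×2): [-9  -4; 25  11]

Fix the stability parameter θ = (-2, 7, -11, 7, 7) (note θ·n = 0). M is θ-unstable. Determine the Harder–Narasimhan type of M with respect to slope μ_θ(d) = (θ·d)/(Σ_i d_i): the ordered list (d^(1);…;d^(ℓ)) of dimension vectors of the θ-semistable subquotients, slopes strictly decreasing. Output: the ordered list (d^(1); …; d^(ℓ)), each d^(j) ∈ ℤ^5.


Barcode: M ≅ I[1,5], I[3,3], I[3,5]. HN layers by μ_θ (3 steps, strictly decreasing):
  μ^(1)=7; μ^(2)=-2; μ^(3)=-11

((0, 0, 0, 2, 2); (1, 1, 1, 0, 0); (0, 0, 2, 0, 0))


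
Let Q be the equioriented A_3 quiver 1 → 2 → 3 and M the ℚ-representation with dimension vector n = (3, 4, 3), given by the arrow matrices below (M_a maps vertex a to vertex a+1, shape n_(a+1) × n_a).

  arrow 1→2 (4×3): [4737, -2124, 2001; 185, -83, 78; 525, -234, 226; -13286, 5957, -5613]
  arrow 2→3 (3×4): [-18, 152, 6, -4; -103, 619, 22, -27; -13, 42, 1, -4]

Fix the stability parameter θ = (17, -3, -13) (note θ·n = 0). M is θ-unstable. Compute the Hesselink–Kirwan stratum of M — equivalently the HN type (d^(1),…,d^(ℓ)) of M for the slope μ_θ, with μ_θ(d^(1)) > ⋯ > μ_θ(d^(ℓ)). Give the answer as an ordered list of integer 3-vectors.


Via rank(M_{q-1}∘⋯∘M_p): M ≅ I[1,2]^2, I[1,3], I[2,3], I[3,3].
μ_θ-semistable layers: μ^(1)=7; μ^(2)=1/3; μ^(3)=-8; μ^(4)=-13

((2, 2, 0); (1, 1, 1); (0, 1, 1); (0, 0, 1))


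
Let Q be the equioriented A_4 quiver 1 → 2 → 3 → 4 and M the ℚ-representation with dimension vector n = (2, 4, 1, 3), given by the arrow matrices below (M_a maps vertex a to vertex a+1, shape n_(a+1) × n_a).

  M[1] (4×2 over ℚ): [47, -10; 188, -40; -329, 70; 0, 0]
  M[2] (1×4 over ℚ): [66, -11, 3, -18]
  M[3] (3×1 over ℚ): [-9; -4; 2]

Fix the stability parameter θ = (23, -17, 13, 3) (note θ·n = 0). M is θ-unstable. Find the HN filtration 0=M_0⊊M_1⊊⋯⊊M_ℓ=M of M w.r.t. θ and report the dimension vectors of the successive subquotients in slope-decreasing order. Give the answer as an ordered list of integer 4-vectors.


Via rank(M_{q-1}∘⋯∘M_p): M ≅ I[1,1], I[1,4], I[2,2]^3, I[4,4]^2.
μ_θ-semistable layers: μ^(1)=23; μ^(2)=8; μ^(3)=3; μ^(4)=-17

((1, 0, 0, 0); (0, 0, 1, 1); (1, 1, 0, 2); (0, 3, 0, 0))


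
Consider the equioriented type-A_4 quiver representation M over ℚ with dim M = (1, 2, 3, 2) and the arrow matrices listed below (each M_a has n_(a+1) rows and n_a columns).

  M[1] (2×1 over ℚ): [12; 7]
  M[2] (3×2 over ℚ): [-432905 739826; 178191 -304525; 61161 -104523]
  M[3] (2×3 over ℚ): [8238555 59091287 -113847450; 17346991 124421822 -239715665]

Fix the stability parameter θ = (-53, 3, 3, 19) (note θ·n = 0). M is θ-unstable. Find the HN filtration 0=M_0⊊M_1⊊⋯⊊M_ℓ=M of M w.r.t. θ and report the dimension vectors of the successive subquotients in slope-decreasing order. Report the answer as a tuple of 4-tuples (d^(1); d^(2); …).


Via rank(M_{q-1}∘⋯∘M_p): M ≅ I[1,4], I[2,4], I[3,3].
μ_θ-semistable layers: μ^(1)=19; μ^(2)=3; μ^(3)=-53

((0, 0, 0, 2); (0, 2, 3, 0); (1, 0, 0, 0))


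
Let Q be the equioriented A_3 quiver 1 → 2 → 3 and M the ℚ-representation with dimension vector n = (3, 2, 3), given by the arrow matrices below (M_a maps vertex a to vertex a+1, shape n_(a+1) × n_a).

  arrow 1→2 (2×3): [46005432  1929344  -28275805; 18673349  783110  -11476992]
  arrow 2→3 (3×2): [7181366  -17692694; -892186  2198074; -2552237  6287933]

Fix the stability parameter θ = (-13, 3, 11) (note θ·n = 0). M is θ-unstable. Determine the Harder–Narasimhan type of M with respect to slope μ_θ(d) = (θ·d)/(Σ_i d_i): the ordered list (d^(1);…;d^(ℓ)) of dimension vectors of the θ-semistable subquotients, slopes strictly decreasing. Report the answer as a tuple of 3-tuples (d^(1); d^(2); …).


Barcode: M ≅ I[1,1], I[1,2], I[1,3], I[3,3]^2. HN layers by μ_θ (3 steps, strictly decreasing):
  μ^(1)=11; μ^(2)=3; μ^(3)=-13

((0, 0, 3); (0, 2, 0); (3, 0, 0))


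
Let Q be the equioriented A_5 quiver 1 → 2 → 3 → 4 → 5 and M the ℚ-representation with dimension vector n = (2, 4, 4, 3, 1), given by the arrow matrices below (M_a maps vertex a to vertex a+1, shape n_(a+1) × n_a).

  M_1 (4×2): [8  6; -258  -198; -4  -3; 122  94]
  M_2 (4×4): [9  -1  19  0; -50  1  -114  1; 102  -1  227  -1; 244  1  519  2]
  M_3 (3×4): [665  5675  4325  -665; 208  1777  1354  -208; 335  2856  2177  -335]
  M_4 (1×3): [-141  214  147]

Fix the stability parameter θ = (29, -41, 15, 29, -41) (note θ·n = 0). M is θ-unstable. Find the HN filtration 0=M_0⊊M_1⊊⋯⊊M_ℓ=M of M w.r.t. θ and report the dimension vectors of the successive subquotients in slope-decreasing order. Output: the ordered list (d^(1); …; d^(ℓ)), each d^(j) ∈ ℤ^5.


Barcode: M ≅ I[1,4], I[1,5], I[2,3]^2, I[4,4]. HN layers by μ_θ (5 steps, strictly decreasing):
  μ^(1)=29; μ^(2)=15; μ^(3)=1; μ^(4)=-6; μ^(5)=-41

((0, 0, 0, 2, 0); (0, 0, 3, 0, 0); (0, 0, 1, 1, 1); (2, 2, 0, 0, 0); (0, 2, 0, 0, 0))


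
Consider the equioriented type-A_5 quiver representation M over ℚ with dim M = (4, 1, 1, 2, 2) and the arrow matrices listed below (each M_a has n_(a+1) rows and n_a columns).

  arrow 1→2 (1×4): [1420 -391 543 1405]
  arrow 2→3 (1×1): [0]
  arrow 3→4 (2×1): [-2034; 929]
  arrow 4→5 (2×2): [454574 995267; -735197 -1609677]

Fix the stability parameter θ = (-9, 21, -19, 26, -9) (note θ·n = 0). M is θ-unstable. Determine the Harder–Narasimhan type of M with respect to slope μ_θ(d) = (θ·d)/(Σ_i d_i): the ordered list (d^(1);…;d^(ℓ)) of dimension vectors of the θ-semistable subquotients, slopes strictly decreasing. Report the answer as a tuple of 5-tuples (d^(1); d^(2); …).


Via rank(M_{q-1}∘⋯∘M_p): M ≅ I[1,1]^3, I[1,2], I[3,5], I[4,5].
μ_θ-semistable layers: μ^(1)=21; μ^(2)=17/2; μ^(3)=-9; μ^(4)=-19

((0, 1, 0, 0, 0); (0, 0, 0, 2, 2); (4, 0, 0, 0, 0); (0, 0, 1, 0, 0))


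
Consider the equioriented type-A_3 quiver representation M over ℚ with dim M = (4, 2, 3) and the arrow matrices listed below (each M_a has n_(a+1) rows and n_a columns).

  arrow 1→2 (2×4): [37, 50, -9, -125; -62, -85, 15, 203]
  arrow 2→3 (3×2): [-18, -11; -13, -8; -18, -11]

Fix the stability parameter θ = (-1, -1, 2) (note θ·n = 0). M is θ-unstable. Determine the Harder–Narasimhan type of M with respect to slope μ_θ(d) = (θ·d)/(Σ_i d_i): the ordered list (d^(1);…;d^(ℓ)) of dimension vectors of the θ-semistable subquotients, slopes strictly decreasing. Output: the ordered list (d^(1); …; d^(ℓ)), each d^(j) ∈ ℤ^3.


Barcode: M ≅ I[1,1]^2, I[1,3]^2, I[3,3]. HN layers by μ_θ (2 steps, strictly decreasing):
  μ^(1)=2; μ^(2)=-1

((0, 0, 3); (4, 2, 0))


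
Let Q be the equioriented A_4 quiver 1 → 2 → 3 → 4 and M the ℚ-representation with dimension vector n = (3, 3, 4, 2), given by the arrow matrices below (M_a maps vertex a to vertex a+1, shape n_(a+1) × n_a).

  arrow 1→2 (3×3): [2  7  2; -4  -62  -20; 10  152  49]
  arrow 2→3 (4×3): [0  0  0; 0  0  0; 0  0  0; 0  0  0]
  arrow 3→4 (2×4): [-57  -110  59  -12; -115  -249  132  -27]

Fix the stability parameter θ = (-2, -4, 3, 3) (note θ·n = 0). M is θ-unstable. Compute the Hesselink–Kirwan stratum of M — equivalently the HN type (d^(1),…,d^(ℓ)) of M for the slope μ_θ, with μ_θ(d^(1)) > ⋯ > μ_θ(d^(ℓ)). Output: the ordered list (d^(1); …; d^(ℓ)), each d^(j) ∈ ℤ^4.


Barcode: M ≅ I[1,1], I[1,2]^2, I[2,2], I[3,3]^2, I[3,4]^2. HN layers by μ_θ (4 steps, strictly decreasing):
  μ^(1)=3; μ^(2)=-2; μ^(3)=-3; μ^(4)=-4

((0, 0, 4, 2); (1, 0, 0, 0); (2, 2, 0, 0); (0, 1, 0, 0))


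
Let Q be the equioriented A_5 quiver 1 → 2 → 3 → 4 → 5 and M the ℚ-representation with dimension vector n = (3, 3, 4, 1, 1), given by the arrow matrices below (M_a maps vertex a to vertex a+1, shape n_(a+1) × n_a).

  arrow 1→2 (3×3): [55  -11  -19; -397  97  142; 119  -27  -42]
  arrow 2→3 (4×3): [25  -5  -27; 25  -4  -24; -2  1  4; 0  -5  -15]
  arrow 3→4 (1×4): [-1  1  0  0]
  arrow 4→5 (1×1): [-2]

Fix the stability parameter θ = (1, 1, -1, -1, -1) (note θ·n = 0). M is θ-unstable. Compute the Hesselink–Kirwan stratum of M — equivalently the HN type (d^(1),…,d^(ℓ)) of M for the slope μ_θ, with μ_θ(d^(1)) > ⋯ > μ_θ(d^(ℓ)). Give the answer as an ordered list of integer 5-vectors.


Via rank(M_{q-1}∘⋯∘M_p): M ≅ I[1,3]^2, I[1,5], I[3,3].
μ_θ-semistable layers: μ^(1)=1/3; μ^(2)=-1/5; μ^(3)=-1

((2, 2, 2, 0, 0); (1, 1, 1, 1, 1); (0, 0, 1, 0, 0))


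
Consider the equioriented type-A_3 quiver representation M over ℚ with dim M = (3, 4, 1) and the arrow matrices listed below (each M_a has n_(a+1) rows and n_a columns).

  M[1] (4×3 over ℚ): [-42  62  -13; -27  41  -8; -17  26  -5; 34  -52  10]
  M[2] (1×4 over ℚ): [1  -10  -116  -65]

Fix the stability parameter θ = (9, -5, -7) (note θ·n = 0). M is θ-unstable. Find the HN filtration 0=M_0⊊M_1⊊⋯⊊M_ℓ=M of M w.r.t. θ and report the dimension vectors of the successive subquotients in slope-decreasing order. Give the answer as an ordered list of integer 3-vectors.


Interval decomposition of M: I[1,2]^2, I[1,3], I[2,2].
HN type (ℓ=3): μ^(1)=2; μ^(2)=-1; μ^(3)=-5

((2, 2, 0); (1, 1, 1); (0, 1, 0))


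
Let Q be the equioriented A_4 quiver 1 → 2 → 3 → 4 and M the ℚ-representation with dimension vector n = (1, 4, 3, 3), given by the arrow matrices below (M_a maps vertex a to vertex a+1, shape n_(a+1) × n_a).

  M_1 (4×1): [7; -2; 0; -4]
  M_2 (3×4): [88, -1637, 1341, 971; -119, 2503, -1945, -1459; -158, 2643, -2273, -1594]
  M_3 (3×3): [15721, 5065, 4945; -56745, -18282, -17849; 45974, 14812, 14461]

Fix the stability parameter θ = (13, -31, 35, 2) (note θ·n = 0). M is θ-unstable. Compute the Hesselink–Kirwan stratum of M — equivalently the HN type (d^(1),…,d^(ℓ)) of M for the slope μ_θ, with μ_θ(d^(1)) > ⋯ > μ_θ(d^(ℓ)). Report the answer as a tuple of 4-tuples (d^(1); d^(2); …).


Interval decomposition of M: I[1,4], I[2,2], I[2,4]^2.
HN type (ℓ=3): μ^(1)=37/2; μ^(2)=-9; μ^(3)=-31

((0, 0, 3, 3); (1, 1, 0, 0); (0, 3, 0, 0))


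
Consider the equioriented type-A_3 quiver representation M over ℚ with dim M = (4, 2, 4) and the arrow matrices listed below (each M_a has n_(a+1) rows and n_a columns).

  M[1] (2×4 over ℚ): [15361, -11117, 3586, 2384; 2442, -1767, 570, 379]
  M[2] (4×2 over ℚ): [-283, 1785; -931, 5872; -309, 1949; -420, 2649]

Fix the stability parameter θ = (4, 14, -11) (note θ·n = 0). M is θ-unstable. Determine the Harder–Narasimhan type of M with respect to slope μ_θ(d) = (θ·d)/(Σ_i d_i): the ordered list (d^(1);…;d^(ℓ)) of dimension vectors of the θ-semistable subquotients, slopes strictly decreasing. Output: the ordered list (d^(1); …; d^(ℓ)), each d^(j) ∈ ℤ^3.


Barcode: M ≅ I[1,1]^2, I[1,3]^2, I[3,3]^2. HN layers by μ_θ (3 steps, strictly decreasing):
  μ^(1)=4; μ^(2)=7/3; μ^(3)=-11

((2, 0, 0); (2, 2, 2); (0, 0, 2))


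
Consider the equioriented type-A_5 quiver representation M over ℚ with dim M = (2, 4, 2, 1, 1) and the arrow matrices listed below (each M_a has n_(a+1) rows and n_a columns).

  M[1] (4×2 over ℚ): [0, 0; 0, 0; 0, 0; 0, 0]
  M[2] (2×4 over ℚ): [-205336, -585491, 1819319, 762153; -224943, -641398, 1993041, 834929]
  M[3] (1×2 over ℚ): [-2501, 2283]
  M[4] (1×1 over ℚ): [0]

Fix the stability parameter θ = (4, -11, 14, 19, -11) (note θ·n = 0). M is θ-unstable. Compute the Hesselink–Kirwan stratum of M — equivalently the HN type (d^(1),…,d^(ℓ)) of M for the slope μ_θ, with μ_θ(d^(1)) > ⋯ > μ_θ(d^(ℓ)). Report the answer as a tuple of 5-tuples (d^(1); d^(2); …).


Via rank(M_{q-1}∘⋯∘M_p): M ≅ I[1,1]^2, I[2,2]^2, I[2,3], I[2,4], I[5,5].
μ_θ-semistable layers: μ^(1)=19; μ^(2)=14; μ^(3)=4; μ^(4)=-11

((0, 0, 0, 1, 0); (0, 0, 2, 0, 0); (2, 0, 0, 0, 0); (0, 4, 0, 0, 1))


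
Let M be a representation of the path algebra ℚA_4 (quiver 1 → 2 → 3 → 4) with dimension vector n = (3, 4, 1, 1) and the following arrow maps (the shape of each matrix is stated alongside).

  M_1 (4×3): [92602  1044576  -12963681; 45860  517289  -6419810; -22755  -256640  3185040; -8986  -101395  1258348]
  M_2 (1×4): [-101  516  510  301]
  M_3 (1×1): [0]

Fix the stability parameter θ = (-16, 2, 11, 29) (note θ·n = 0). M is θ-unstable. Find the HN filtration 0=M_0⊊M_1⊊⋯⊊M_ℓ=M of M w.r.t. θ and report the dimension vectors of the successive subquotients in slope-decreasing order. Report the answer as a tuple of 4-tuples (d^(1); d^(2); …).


Interval decomposition of M: I[1,2]^2, I[1,3], I[2,2], I[4,4].
HN type (ℓ=4): μ^(1)=29; μ^(2)=11; μ^(3)=2; μ^(4)=-16

((0, 0, 0, 1); (0, 0, 1, 0); (0, 4, 0, 0); (3, 0, 0, 0))


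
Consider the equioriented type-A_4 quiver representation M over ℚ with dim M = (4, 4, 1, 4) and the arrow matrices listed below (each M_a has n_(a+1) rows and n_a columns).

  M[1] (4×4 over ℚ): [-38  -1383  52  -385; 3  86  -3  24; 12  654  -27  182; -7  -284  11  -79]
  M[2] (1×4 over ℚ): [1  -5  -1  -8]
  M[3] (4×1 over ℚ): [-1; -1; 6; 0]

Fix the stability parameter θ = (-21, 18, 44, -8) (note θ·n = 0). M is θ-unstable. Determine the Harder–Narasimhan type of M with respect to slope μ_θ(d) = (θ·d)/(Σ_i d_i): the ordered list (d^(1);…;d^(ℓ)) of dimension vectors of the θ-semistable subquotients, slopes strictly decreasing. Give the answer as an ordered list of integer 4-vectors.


Interval decomposition of M: I[1,2]^3, I[1,4], I[4,4]^3.
HN type (ℓ=3): μ^(1)=18; μ^(2)=-8; μ^(3)=-21

((0, 4, 1, 1); (0, 0, 0, 3); (4, 0, 0, 0))


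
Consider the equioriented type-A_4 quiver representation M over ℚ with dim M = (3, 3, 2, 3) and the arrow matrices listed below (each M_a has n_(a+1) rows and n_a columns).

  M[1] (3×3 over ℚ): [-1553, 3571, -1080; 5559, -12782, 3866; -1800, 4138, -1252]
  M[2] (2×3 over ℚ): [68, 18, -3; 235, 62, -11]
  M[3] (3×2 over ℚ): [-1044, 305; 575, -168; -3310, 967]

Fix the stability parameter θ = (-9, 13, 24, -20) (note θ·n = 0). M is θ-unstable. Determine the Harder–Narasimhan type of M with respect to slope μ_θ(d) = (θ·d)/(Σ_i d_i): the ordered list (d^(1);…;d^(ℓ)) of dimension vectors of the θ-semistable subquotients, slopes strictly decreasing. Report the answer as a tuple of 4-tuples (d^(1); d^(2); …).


Interval decomposition of M: I[1,1], I[1,2], I[1,4], I[2,4], I[4,4].
HN type (ℓ=4): μ^(1)=13; μ^(2)=17/3; μ^(3)=-9; μ^(4)=-20

((0, 1, 0, 0); (0, 2, 2, 2); (3, 0, 0, 0); (0, 0, 0, 1))


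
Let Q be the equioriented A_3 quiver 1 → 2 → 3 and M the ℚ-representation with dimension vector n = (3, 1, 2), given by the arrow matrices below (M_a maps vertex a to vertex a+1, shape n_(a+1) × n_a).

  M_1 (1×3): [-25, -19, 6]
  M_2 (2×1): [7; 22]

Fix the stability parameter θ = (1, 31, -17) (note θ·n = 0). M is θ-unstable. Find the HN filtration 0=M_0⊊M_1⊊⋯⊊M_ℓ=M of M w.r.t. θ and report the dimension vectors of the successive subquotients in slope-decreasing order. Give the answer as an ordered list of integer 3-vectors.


Interval decomposition of M: I[1,1]^2, I[1,3], I[3,3].
HN type (ℓ=3): μ^(1)=7; μ^(2)=1; μ^(3)=-17

((0, 1, 1); (3, 0, 0); (0, 0, 1))


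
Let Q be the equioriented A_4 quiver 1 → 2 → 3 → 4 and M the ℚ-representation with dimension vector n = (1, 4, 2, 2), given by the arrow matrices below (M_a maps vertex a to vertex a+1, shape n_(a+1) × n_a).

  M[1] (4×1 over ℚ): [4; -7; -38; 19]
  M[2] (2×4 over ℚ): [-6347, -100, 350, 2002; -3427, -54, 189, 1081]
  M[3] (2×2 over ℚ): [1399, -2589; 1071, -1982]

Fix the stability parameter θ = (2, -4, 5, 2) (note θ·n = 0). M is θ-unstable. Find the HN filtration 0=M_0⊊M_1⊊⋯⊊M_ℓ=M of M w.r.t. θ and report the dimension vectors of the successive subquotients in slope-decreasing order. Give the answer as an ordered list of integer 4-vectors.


Interval decomposition of M: I[1,4], I[2,2]^2, I[2,4].
HN type (ℓ=3): μ^(1)=7/2; μ^(2)=-1; μ^(3)=-4

((0, 0, 2, 2); (1, 1, 0, 0); (0, 3, 0, 0))


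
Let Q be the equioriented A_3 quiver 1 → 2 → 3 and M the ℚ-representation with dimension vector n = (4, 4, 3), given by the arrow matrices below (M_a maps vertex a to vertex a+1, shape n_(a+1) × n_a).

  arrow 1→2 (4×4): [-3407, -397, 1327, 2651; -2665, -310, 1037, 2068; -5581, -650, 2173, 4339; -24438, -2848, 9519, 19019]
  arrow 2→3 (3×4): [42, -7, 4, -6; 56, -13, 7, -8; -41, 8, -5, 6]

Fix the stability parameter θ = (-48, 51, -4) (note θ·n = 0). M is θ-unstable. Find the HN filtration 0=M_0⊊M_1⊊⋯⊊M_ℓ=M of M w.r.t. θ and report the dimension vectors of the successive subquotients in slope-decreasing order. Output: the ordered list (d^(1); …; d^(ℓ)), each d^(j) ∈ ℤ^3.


Interval decomposition of M: I[1,2], I[1,3]^3.
HN type (ℓ=3): μ^(1)=51; μ^(2)=47/2; μ^(3)=-48

((0, 1, 0); (0, 3, 3); (4, 0, 0))


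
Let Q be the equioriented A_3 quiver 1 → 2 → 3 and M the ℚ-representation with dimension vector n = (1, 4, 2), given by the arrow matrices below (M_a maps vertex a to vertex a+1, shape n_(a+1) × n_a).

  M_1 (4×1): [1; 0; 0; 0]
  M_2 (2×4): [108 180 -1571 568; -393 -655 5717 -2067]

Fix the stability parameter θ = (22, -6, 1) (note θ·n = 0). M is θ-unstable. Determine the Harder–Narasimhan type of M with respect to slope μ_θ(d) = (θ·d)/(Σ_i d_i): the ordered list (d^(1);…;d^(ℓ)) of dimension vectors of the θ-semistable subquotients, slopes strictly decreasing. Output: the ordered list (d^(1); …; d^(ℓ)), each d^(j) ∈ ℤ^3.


Via rank(M_{q-1}∘⋯∘M_p): M ≅ I[1,3], I[2,2]^2, I[2,3].
μ_θ-semistable layers: μ^(1)=17/3; μ^(2)=1; μ^(3)=-6

((1, 1, 1); (0, 0, 1); (0, 3, 0))


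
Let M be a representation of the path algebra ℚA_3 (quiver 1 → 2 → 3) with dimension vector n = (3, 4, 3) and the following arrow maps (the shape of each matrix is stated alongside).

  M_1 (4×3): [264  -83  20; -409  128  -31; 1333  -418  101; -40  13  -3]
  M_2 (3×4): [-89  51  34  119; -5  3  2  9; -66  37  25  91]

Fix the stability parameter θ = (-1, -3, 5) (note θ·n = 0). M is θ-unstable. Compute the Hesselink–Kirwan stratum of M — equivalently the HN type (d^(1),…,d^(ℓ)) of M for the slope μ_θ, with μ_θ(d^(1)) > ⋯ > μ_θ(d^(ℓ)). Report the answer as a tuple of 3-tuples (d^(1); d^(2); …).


Barcode: M ≅ I[1,2], I[1,3]^2, I[2,3]. HN layers by μ_θ (3 steps, strictly decreasing):
  μ^(1)=5; μ^(2)=-2; μ^(3)=-3

((0, 0, 3); (3, 3, 0); (0, 1, 0))


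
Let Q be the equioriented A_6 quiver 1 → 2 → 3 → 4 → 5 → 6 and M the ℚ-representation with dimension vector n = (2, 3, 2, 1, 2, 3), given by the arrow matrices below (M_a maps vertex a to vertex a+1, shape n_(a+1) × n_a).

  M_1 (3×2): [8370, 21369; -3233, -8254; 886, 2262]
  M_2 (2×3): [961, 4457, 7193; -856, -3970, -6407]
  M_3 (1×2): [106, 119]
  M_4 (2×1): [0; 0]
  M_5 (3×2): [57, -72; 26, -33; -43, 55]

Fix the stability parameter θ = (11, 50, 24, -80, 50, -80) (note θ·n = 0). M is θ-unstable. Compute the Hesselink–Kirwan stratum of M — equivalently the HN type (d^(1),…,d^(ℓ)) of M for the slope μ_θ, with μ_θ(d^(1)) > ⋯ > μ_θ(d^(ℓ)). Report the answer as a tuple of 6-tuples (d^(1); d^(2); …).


Interval decomposition of M: I[1,3], I[1,4], I[2,2], I[5,6]^2, I[6,6].
HN type (ℓ=6): μ^(1)=50; μ^(2)=37; μ^(3)=11; μ^(4)=5/4; μ^(5)=-15; μ^(6)=-80

((0, 1, 0, 0, 0, 0); (0, 1, 1, 0, 0, 0); (1, 0, 0, 0, 0, 0); (1, 1, 1, 1, 0, 0); (0, 0, 0, 0, 2, 2); (0, 0, 0, 0, 0, 1))


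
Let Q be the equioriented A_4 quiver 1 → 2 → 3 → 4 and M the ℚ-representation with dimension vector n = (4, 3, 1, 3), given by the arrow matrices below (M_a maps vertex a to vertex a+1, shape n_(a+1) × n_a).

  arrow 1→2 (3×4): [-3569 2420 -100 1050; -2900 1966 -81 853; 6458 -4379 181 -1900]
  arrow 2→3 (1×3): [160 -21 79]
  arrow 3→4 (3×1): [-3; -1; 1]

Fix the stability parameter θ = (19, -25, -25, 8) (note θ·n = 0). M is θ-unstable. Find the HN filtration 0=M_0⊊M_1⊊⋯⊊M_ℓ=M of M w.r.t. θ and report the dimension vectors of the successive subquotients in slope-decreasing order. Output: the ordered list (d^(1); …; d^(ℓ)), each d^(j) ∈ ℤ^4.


Interval decomposition of M: I[1,1], I[1,2]^2, I[1,4], I[4,4]^2.
HN type (ℓ=4): μ^(1)=19; μ^(2)=8; μ^(3)=-3; μ^(4)=-31/3

((1, 0, 0, 0); (0, 0, 0, 3); (2, 2, 0, 0); (1, 1, 1, 0))


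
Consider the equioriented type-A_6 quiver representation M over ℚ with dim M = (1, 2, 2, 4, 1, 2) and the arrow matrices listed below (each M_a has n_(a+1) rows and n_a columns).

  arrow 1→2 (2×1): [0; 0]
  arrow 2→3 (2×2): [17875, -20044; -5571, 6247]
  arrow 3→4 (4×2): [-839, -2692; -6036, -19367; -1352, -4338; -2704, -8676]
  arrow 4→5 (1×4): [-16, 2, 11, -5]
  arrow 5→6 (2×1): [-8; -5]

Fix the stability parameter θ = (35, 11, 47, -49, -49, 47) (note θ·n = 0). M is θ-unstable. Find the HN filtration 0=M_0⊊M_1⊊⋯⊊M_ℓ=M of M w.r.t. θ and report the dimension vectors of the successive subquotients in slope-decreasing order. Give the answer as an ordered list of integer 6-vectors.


Barcode: M ≅ I[1,1], I[2,4]^2, I[4,4], I[4,6], I[6,6]. HN layers by μ_θ (4 steps, strictly decreasing):
  μ^(1)=47; μ^(2)=35; μ^(3)=3; μ^(4)=-49

((0, 0, 0, 0, 0, 2); (1, 0, 0, 0, 0, 0); (0, 2, 2, 2, 0, 0); (0, 0, 0, 2, 1, 0))


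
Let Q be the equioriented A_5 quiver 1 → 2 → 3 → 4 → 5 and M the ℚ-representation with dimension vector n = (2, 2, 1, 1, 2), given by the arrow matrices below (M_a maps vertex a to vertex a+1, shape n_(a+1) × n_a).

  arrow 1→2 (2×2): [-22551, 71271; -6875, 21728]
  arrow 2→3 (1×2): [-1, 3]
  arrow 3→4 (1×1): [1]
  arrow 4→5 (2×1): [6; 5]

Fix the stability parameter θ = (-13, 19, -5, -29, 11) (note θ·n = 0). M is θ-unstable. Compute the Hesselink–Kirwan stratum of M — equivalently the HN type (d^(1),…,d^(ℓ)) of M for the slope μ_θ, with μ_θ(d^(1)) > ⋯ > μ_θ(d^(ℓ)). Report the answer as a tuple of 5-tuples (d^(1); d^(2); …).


Interval decomposition of M: I[1,2], I[1,5], I[5,5].
HN type (ℓ=4): μ^(1)=19; μ^(2)=11; μ^(3)=-5; μ^(4)=-13

((0, 1, 0, 0, 0); (0, 0, 0, 0, 2); (0, 1, 1, 1, 0); (2, 0, 0, 0, 0))


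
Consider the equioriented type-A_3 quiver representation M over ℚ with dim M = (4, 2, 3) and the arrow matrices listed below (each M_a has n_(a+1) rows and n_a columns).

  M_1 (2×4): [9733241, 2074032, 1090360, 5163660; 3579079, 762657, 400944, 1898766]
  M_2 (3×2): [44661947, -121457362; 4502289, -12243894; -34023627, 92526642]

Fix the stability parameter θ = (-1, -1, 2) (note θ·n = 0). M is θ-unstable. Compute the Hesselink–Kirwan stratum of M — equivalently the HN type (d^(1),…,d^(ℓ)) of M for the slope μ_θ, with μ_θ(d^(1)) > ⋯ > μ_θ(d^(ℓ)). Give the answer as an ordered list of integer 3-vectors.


Interval decomposition of M: I[1,1]^2, I[1,2], I[1,3], I[3,3]^2.
HN type (ℓ=2): μ^(1)=2; μ^(2)=-1

((0, 0, 3); (4, 2, 0))


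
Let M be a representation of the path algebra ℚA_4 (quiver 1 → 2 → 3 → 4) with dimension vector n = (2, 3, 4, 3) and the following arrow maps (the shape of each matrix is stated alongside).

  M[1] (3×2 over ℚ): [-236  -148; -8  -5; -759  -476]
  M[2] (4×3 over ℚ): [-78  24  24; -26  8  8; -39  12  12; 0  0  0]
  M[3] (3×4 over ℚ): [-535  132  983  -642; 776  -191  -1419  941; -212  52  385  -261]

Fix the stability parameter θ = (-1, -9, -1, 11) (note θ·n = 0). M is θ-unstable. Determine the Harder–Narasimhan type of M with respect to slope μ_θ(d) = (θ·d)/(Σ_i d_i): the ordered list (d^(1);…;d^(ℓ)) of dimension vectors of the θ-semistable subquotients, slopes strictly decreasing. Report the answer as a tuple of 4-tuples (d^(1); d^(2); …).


Interval decomposition of M: I[1,2]^2, I[2,4], I[3,3], I[3,4]^2.
HN type (ℓ=4): μ^(1)=11; μ^(2)=-1; μ^(3)=-5; μ^(4)=-9

((0, 0, 0, 3); (0, 0, 4, 0); (2, 2, 0, 0); (0, 1, 0, 0))


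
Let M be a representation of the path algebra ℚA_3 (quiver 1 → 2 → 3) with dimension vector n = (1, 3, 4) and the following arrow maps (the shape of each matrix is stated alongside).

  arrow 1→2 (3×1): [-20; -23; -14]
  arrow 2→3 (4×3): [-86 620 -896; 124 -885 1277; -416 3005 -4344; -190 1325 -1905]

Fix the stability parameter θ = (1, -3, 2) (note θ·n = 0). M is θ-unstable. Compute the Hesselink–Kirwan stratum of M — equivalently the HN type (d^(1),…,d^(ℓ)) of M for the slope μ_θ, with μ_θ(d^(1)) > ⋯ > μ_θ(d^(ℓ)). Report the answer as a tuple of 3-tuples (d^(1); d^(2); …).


Barcode: M ≅ I[1,3], I[2,3]^2, I[3,3]. HN layers by μ_θ (3 steps, strictly decreasing):
  μ^(1)=2; μ^(2)=-1; μ^(3)=-3

((0, 0, 4); (1, 1, 0); (0, 2, 0))


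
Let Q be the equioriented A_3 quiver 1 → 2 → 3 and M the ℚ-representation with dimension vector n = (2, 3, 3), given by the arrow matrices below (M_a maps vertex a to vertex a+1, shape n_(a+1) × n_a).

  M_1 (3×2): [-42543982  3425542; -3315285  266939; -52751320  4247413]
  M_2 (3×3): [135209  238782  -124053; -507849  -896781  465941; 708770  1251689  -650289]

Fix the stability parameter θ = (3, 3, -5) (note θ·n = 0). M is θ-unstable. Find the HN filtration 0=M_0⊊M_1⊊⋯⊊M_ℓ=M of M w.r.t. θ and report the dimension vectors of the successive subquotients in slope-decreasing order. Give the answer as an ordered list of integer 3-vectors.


Interval decomposition of M: I[1,3]^2, I[2,3].
HN type (ℓ=2): μ^(1)=1/3; μ^(2)=-1

((2, 2, 2); (0, 1, 1))


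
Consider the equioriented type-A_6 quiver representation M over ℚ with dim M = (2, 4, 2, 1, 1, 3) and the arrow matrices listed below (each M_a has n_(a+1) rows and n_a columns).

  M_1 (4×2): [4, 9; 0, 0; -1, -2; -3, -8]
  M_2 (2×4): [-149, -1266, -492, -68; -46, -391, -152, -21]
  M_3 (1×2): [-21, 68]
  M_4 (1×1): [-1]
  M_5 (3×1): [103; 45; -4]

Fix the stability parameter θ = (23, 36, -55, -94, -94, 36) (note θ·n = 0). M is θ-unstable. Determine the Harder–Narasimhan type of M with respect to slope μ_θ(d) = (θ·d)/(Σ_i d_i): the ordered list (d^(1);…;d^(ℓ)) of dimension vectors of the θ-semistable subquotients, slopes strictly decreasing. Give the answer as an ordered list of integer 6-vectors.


Barcode: M ≅ I[1,3], I[1,6], I[2,2]^2, I[6,6]^2. HN layers by μ_θ (3 steps, strictly decreasing):
  μ^(1)=36; μ^(2)=4/3; μ^(3)=-184/5

((0, 2, 0, 0, 0, 3); (1, 1, 1, 0, 0, 0); (1, 1, 1, 1, 1, 0))


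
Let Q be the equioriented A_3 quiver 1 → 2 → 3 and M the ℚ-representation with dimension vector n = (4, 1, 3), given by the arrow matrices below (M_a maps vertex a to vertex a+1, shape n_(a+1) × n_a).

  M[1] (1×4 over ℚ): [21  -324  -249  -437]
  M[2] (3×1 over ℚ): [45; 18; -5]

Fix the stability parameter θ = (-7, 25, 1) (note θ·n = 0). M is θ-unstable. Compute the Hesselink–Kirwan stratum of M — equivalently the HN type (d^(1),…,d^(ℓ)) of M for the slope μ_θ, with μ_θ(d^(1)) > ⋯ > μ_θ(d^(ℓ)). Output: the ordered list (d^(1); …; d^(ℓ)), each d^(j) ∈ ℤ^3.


Via rank(M_{q-1}∘⋯∘M_p): M ≅ I[1,1]^3, I[1,3], I[3,3]^2.
μ_θ-semistable layers: μ^(1)=13; μ^(2)=1; μ^(3)=-7

((0, 1, 1); (0, 0, 2); (4, 0, 0))


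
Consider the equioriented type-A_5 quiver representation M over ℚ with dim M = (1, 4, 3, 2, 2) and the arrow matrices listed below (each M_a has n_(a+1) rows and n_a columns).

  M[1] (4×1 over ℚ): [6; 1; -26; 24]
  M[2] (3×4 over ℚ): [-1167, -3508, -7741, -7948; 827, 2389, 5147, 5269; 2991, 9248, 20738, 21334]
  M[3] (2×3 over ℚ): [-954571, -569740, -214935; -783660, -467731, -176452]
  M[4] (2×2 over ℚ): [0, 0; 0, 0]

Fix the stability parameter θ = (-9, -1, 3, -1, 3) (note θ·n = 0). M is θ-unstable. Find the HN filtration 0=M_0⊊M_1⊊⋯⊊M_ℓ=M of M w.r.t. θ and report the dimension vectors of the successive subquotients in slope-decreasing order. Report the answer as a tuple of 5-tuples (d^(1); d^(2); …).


Via rank(M_{q-1}∘⋯∘M_p): M ≅ I[1,4], I[2,2], I[2,3], I[2,4], I[5,5]^2.
μ_θ-semistable layers: μ^(1)=3; μ^(2)=1; μ^(3)=-1; μ^(4)=-9

((0, 0, 1, 0, 2); (0, 0, 2, 2, 0); (0, 4, 0, 0, 0); (1, 0, 0, 0, 0))


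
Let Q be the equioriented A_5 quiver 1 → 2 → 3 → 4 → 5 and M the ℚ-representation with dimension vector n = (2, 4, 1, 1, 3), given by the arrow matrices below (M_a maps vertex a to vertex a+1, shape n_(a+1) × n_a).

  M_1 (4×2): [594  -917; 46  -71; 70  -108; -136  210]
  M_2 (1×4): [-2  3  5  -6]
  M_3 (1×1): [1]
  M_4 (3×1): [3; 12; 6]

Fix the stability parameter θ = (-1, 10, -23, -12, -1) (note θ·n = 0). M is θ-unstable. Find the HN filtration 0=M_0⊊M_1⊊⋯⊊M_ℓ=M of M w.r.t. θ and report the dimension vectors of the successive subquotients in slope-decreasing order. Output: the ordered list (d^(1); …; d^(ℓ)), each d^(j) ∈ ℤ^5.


Barcode: M ≅ I[1,2], I[1,5], I[2,2]^2, I[5,5]^2. HN layers by μ_θ (3 steps, strictly decreasing):
  μ^(1)=10; μ^(2)=-1; μ^(3)=-13/2

((0, 3, 0, 0, 0); (1, 0, 0, 0, 3); (1, 1, 1, 1, 0))


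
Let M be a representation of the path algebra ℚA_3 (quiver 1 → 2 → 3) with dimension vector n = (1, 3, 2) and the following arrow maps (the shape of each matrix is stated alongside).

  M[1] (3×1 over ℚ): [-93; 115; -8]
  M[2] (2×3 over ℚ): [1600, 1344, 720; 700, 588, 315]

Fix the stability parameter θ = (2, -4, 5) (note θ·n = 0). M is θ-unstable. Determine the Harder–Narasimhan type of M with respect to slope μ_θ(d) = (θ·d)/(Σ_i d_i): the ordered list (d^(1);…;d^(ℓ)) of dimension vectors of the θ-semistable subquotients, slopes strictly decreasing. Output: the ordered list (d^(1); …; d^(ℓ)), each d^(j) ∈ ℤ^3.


Interval decomposition of M: I[1,2], I[2,2], I[2,3], I[3,3].
HN type (ℓ=3): μ^(1)=5; μ^(2)=-1; μ^(3)=-4

((0, 0, 2); (1, 1, 0); (0, 2, 0))


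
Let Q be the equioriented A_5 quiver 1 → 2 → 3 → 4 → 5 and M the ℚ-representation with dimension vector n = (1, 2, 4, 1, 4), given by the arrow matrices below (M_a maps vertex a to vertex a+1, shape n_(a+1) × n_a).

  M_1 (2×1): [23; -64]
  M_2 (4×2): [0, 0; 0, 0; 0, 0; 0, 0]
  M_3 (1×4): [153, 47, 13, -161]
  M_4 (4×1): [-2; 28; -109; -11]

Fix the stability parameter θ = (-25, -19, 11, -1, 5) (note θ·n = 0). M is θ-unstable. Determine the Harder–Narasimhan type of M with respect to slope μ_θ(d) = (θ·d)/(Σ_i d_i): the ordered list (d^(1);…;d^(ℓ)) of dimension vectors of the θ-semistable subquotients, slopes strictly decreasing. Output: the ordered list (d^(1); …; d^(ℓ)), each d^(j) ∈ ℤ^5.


Via rank(M_{q-1}∘⋯∘M_p): M ≅ I[1,2], I[2,2], I[3,3]^3, I[3,5], I[5,5]^3.
μ_θ-semistable layers: μ^(1)=11; μ^(2)=5; μ^(3)=-19; μ^(4)=-25

((0, 0, 3, 0, 0); (0, 0, 1, 1, 4); (0, 2, 0, 0, 0); (1, 0, 0, 0, 0))


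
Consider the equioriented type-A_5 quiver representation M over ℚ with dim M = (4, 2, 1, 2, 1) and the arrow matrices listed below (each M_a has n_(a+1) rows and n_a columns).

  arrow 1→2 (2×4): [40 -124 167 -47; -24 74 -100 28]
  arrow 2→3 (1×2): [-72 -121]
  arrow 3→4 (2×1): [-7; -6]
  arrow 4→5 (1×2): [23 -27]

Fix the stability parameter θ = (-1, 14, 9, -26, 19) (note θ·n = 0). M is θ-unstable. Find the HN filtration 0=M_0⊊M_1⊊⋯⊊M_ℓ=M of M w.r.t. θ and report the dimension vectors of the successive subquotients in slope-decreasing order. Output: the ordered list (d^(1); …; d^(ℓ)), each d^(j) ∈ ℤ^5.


Barcode: M ≅ I[1,1]^2, I[1,2], I[1,5], I[4,4]. HN layers by μ_θ (4 steps, strictly decreasing):
  μ^(1)=19; μ^(2)=14; μ^(3)=-1; μ^(4)=-26

((0, 0, 0, 0, 1); (0, 1, 0, 0, 0); (4, 1, 1, 1, 0); (0, 0, 0, 1, 0))


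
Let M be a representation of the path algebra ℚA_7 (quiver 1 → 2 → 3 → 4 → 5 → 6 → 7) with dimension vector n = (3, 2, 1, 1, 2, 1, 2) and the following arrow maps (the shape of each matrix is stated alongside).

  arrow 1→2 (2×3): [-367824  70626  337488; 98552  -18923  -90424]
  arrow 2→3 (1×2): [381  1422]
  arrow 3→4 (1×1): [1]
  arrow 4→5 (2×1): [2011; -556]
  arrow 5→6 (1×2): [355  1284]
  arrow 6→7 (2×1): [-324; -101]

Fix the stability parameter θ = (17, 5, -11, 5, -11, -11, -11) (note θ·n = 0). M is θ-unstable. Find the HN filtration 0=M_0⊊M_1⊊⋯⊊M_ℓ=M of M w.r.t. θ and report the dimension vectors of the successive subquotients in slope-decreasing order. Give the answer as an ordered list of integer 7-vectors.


Via rank(M_{q-1}∘⋯∘M_p): M ≅ I[1,1]^2, I[1,2], I[2,7], I[5,5], I[7,7].
μ_θ-semistable layers: μ^(1)=17; μ^(2)=11; μ^(3)=-17/3; μ^(4)=-11

((2, 0, 0, 0, 0, 0, 0); (1, 1, 0, 0, 0, 0, 0); (0, 1, 1, 1, 1, 1, 1); (0, 0, 0, 0, 1, 0, 1))


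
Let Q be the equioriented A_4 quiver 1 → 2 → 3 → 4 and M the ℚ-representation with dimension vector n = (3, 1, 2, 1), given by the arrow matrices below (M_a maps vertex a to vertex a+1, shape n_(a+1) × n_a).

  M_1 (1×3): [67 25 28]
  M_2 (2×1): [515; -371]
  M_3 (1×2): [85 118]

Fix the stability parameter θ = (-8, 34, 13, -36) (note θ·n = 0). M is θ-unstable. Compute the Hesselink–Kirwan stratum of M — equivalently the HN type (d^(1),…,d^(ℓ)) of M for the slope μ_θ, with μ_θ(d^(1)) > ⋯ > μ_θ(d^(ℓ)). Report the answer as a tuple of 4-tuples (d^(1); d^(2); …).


Barcode: M ≅ I[1,1]^2, I[1,4], I[3,3]. HN layers by μ_θ (3 steps, strictly decreasing):
  μ^(1)=13; μ^(2)=11/3; μ^(3)=-8

((0, 0, 1, 0); (0, 1, 1, 1); (3, 0, 0, 0))


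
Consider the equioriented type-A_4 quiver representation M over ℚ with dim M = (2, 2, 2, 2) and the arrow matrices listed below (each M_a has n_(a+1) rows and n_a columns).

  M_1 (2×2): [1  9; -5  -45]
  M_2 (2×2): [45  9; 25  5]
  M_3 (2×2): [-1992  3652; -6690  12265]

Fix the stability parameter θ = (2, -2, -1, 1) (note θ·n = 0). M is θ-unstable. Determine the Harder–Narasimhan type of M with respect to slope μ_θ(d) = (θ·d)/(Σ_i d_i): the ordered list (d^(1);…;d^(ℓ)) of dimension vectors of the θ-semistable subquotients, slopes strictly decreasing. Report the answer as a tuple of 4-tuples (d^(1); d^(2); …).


Interval decomposition of M: I[1,1], I[1,2], I[2,4], I[3,3], I[4,4].
HN type (ℓ=5): μ^(1)=2; μ^(2)=1; μ^(3)=0; μ^(4)=-1; μ^(5)=-2

((1, 0, 0, 0); (0, 0, 0, 2); (1, 1, 0, 0); (0, 0, 2, 0); (0, 1, 0, 0))


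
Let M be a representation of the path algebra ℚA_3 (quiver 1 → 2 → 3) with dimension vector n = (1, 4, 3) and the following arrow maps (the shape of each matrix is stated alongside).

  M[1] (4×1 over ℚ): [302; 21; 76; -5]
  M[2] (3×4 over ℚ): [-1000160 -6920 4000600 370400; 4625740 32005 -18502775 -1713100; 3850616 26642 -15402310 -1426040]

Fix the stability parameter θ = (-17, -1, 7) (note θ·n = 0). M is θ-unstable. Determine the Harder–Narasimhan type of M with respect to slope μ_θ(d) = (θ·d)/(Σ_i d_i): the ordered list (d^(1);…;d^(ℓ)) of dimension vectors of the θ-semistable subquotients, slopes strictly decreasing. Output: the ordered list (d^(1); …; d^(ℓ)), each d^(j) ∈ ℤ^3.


Barcode: M ≅ I[1,3], I[2,2]^3, I[3,3]^2. HN layers by μ_θ (3 steps, strictly decreasing):
  μ^(1)=7; μ^(2)=-1; μ^(3)=-17

((0, 0, 3); (0, 4, 0); (1, 0, 0))


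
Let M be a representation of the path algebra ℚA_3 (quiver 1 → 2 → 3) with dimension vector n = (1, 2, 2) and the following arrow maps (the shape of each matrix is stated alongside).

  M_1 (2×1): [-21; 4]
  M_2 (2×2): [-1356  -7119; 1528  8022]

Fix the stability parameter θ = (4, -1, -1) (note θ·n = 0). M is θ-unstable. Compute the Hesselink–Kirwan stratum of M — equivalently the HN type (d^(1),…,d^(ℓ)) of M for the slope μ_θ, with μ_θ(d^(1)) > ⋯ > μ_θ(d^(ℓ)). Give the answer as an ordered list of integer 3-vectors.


Barcode: M ≅ I[1,2], I[2,3], I[3,3]. HN layers by μ_θ (2 steps, strictly decreasing):
  μ^(1)=3/2; μ^(2)=-1

((1, 1, 0); (0, 1, 2))


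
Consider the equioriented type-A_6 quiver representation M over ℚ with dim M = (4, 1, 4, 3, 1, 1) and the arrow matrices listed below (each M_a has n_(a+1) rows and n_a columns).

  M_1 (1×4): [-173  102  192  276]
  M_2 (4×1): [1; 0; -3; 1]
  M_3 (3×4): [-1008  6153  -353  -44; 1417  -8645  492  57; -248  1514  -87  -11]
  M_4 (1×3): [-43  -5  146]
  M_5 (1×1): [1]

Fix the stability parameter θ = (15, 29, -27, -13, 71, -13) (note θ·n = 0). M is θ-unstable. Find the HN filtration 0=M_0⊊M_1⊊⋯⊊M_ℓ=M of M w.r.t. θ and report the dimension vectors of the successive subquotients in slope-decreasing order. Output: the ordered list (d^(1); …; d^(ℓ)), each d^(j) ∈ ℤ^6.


Interval decomposition of M: I[1,1]^3, I[1,6], I[3,3], I[3,4]^2.
HN type (ℓ=5): μ^(1)=29; μ^(2)=15; μ^(3)=1; μ^(4)=-13; μ^(5)=-27

((0, 0, 0, 0, 1, 1); (3, 0, 0, 0, 0, 0); (1, 1, 1, 1, 0, 0); (0, 0, 0, 2, 0, 0); (0, 0, 3, 0, 0, 0))


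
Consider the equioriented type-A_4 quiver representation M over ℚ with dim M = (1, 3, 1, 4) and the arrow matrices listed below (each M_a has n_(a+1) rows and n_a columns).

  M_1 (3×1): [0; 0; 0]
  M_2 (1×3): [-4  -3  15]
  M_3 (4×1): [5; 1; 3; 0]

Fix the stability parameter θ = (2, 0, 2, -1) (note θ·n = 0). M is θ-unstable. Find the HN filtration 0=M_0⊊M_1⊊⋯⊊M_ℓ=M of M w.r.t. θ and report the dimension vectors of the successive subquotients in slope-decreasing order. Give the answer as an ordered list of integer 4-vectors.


Barcode: M ≅ I[1,1], I[2,2]^2, I[2,4], I[4,4]^3. HN layers by μ_θ (4 steps, strictly decreasing):
  μ^(1)=2; μ^(2)=1/2; μ^(3)=0; μ^(4)=-1

((1, 0, 0, 0); (0, 0, 1, 1); (0, 3, 0, 0); (0, 0, 0, 3))


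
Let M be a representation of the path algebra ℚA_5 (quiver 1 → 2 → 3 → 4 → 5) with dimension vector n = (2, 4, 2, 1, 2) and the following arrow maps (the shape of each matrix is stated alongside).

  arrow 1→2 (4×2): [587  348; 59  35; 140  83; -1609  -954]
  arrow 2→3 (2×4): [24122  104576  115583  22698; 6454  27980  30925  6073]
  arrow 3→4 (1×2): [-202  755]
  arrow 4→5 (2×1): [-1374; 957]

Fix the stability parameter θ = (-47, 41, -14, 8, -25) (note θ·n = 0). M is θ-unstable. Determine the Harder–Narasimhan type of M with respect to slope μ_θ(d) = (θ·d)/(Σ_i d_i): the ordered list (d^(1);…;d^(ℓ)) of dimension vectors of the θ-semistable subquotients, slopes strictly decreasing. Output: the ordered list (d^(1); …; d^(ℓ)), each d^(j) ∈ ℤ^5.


Barcode: M ≅ I[1,3], I[1,5], I[2,2]^2, I[5,5]. HN layers by μ_θ (5 steps, strictly decreasing):
  μ^(1)=41; μ^(2)=27/2; μ^(3)=5/2; μ^(4)=-25; μ^(5)=-47

((0, 2, 0, 0, 0); (0, 1, 1, 0, 0); (0, 1, 1, 1, 1); (0, 0, 0, 0, 1); (2, 0, 0, 0, 0))


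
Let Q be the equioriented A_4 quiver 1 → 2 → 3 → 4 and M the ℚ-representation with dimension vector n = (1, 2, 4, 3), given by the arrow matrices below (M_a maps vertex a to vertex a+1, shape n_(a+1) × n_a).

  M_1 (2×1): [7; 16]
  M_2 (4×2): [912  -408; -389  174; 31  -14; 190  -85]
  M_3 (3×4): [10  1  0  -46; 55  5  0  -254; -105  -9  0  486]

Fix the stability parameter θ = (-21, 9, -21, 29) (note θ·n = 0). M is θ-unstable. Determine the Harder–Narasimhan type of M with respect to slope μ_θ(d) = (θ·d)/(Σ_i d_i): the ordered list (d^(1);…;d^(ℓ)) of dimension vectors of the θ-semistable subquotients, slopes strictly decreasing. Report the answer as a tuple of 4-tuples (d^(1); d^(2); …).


Via rank(M_{q-1}∘⋯∘M_p): M ≅ I[1,4], I[2,3], I[3,3], I[3,4], I[4,4].
μ_θ-semistable layers: μ^(1)=29; μ^(2)=-6; μ^(3)=-21

((0, 0, 0, 3); (0, 2, 2, 0); (1, 0, 2, 0))


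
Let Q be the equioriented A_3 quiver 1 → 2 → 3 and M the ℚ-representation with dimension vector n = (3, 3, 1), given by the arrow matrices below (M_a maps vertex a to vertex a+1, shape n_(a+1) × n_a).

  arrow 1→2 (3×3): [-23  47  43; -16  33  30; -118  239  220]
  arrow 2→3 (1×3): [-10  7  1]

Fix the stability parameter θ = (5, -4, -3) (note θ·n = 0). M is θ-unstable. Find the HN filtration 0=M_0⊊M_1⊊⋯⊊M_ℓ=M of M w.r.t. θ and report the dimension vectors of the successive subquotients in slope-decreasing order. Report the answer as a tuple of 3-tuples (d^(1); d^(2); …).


Via rank(M_{q-1}∘⋯∘M_p): M ≅ I[1,1], I[1,2]^2, I[2,3].
μ_θ-semistable layers: μ^(1)=5; μ^(2)=1/2; μ^(3)=-3; μ^(4)=-4

((1, 0, 0); (2, 2, 0); (0, 0, 1); (0, 1, 0))
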